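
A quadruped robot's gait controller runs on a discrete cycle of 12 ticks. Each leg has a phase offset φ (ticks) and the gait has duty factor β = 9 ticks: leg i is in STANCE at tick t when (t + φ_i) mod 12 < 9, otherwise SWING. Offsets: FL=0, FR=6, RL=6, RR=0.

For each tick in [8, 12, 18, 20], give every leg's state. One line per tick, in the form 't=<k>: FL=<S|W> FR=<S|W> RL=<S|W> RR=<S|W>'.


t=8: phase=(8,2,2,8) vs β=9 → FL=S FR=S RL=S RR=S
t=12: phase=(0,6,6,0) vs β=9 → FL=S FR=S RL=S RR=S
t=18: phase=(6,0,0,6) vs β=9 → FL=S FR=S RL=S RR=S
t=20: phase=(8,2,2,8) vs β=9 → FL=S FR=S RL=S RR=S

t=8: FL=S FR=S RL=S RR=S
t=12: FL=S FR=S RL=S RR=S
t=18: FL=S FR=S RL=S RR=S
t=20: FL=S FR=S RL=S RR=S


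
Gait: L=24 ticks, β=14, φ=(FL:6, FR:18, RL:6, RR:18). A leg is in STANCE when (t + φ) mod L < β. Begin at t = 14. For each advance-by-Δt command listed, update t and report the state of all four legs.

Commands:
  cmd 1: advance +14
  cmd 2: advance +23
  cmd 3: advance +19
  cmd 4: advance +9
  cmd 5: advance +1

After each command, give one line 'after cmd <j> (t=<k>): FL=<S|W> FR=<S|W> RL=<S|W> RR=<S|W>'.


after cmd 1 (t=28): FL=S FR=W RL=S RR=W
after cmd 2 (t=51): FL=S FR=W RL=S RR=W
after cmd 3 (t=70): FL=S FR=W RL=S RR=W
after cmd 4 (t=79): FL=S FR=S RL=S RR=S
after cmd 5 (t=80): FL=W FR=S RL=W RR=S

start t=14: FL=W FR=S RL=W RR=S
cmd 1: advance +14 → t=28, phase=(10,22,10,22) → FL=S FR=W RL=S RR=W
cmd 2: advance +23 → t=51, phase=(9,21,9,21) → FL=S FR=W RL=S RR=W
cmd 3: advance +19 → t=70, phase=(4,16,4,16) → FL=S FR=W RL=S RR=W
cmd 4: advance +9 → t=79, phase=(13,1,13,1) → FL=S FR=S RL=S RR=S
cmd 5: advance +1 → t=80, phase=(14,2,14,2) → FL=W FR=S RL=W RR=S


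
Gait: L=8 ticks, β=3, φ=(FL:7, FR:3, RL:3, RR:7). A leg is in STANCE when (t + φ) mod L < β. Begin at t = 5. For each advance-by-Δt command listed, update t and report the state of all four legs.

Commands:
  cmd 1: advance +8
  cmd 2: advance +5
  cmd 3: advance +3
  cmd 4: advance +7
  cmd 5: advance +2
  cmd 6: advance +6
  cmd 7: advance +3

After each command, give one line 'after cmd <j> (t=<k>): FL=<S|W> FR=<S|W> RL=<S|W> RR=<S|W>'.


after cmd 1 (t=13): FL=W FR=S RL=S RR=W
after cmd 2 (t=18): FL=S FR=W RL=W RR=S
after cmd 3 (t=21): FL=W FR=S RL=S RR=W
after cmd 4 (t=28): FL=W FR=W RL=W RR=W
after cmd 5 (t=30): FL=W FR=S RL=S RR=W
after cmd 6 (t=36): FL=W FR=W RL=W RR=W
after cmd 7 (t=39): FL=W FR=S RL=S RR=W

start t=5: FL=W FR=S RL=S RR=W
cmd 1: advance +8 → t=13, phase=(4,0,0,4) → FL=W FR=S RL=S RR=W
cmd 2: advance +5 → t=18, phase=(1,5,5,1) → FL=S FR=W RL=W RR=S
cmd 3: advance +3 → t=21, phase=(4,0,0,4) → FL=W FR=S RL=S RR=W
cmd 4: advance +7 → t=28, phase=(3,7,7,3) → FL=W FR=W RL=W RR=W
cmd 5: advance +2 → t=30, phase=(5,1,1,5) → FL=W FR=S RL=S RR=W
cmd 6: advance +6 → t=36, phase=(3,7,7,3) → FL=W FR=W RL=W RR=W
cmd 7: advance +3 → t=39, phase=(6,2,2,6) → FL=W FR=S RL=S RR=W


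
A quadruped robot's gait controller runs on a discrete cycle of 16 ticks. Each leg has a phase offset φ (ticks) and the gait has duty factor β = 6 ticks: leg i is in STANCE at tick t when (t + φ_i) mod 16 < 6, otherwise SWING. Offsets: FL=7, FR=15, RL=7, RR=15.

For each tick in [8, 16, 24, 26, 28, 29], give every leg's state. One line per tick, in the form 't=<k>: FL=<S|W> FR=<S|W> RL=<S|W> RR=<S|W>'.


t=8: phase=(15,7,15,7) vs β=6 → FL=W FR=W RL=W RR=W
t=16: phase=(7,15,7,15) vs β=6 → FL=W FR=W RL=W RR=W
t=24: phase=(15,7,15,7) vs β=6 → FL=W FR=W RL=W RR=W
t=26: phase=(1,9,1,9) vs β=6 → FL=S FR=W RL=S RR=W
t=28: phase=(3,11,3,11) vs β=6 → FL=S FR=W RL=S RR=W
t=29: phase=(4,12,4,12) vs β=6 → FL=S FR=W RL=S RR=W

t=8: FL=W FR=W RL=W RR=W
t=16: FL=W FR=W RL=W RR=W
t=24: FL=W FR=W RL=W RR=W
t=26: FL=S FR=W RL=S RR=W
t=28: FL=S FR=W RL=S RR=W
t=29: FL=S FR=W RL=S RR=W


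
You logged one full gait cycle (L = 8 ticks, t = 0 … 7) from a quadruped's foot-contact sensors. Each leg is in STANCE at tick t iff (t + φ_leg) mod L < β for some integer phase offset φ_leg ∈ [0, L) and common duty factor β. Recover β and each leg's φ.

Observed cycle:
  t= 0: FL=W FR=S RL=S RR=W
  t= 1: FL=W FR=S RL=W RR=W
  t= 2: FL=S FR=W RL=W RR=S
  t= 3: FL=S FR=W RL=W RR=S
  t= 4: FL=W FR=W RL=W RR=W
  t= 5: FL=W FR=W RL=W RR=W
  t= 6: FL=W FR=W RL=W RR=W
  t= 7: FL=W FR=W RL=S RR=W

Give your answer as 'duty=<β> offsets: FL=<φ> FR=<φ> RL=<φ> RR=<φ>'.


duty β = stance ticks per leg = 2
FL: stance ticks = 2; W→S at t=2 → φ=6
FR: stance ticks = 2; W→S at t=0 → φ=0
RL: stance ticks = 2; W→S at t=7 → φ=1
RR: stance ticks = 2; W→S at t=2 → φ=6

duty=2 offsets: FL=6 FR=0 RL=1 RR=6


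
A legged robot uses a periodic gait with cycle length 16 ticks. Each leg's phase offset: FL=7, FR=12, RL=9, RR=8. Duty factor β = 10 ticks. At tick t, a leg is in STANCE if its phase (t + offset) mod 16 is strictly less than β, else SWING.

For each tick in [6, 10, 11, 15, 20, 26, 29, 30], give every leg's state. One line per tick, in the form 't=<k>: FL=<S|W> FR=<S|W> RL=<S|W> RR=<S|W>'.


t=6: FL=W FR=S RL=W RR=W
t=10: FL=S FR=S RL=S RR=S
t=11: FL=S FR=S RL=S RR=S
t=15: FL=S FR=W RL=S RR=S
t=20: FL=W FR=S RL=W RR=W
t=26: FL=S FR=S RL=S RR=S
t=29: FL=S FR=S RL=S RR=S
t=30: FL=S FR=W RL=S RR=S

t=6: phase=(13,2,15,14) vs β=10 → FL=W FR=S RL=W RR=W
t=10: phase=(1,6,3,2) vs β=10 → FL=S FR=S RL=S RR=S
t=11: phase=(2,7,4,3) vs β=10 → FL=S FR=S RL=S RR=S
t=15: phase=(6,11,8,7) vs β=10 → FL=S FR=W RL=S RR=S
t=20: phase=(11,0,13,12) vs β=10 → FL=W FR=S RL=W RR=W
t=26: phase=(1,6,3,2) vs β=10 → FL=S FR=S RL=S RR=S
t=29: phase=(4,9,6,5) vs β=10 → FL=S FR=S RL=S RR=S
t=30: phase=(5,10,7,6) vs β=10 → FL=S FR=W RL=S RR=S


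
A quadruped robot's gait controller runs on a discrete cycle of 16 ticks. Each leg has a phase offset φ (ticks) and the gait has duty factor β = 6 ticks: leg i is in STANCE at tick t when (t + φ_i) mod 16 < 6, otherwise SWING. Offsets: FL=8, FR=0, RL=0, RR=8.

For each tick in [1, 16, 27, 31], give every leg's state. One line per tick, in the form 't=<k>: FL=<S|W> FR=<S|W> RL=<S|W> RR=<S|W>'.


t=1: FL=W FR=S RL=S RR=W
t=16: FL=W FR=S RL=S RR=W
t=27: FL=S FR=W RL=W RR=S
t=31: FL=W FR=W RL=W RR=W

t=1: phase=(9,1,1,9) vs β=6 → FL=W FR=S RL=S RR=W
t=16: phase=(8,0,0,8) vs β=6 → FL=W FR=S RL=S RR=W
t=27: phase=(3,11,11,3) vs β=6 → FL=S FR=W RL=W RR=S
t=31: phase=(7,15,15,7) vs β=6 → FL=W FR=W RL=W RR=W


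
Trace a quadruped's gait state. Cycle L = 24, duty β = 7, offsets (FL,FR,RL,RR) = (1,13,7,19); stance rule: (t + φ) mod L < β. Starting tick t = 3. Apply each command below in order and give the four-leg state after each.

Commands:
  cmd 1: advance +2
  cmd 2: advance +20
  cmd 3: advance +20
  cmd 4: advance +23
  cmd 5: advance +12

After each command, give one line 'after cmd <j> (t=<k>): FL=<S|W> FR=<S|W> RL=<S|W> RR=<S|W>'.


start t=3: FL=S FR=W RL=W RR=W
cmd 1: advance +2 → t=5, phase=(6,18,12,0) → FL=S FR=W RL=W RR=S
cmd 2: advance +20 → t=25, phase=(2,14,8,20) → FL=S FR=W RL=W RR=W
cmd 3: advance +20 → t=45, phase=(22,10,4,16) → FL=W FR=W RL=S RR=W
cmd 4: advance +23 → t=68, phase=(21,9,3,15) → FL=W FR=W RL=S RR=W
cmd 5: advance +12 → t=80, phase=(9,21,15,3) → FL=W FR=W RL=W RR=S

after cmd 1 (t=5): FL=S FR=W RL=W RR=S
after cmd 2 (t=25): FL=S FR=W RL=W RR=W
after cmd 3 (t=45): FL=W FR=W RL=S RR=W
after cmd 4 (t=68): FL=W FR=W RL=S RR=W
after cmd 5 (t=80): FL=W FR=W RL=W RR=S


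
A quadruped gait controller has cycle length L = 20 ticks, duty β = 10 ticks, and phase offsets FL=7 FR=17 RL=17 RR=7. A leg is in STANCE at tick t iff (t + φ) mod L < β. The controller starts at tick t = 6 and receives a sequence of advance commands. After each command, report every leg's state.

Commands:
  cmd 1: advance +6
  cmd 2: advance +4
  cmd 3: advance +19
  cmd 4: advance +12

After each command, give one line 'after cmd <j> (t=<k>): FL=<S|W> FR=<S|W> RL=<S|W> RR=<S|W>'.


start t=6: FL=W FR=S RL=S RR=W
cmd 1: advance +6 → t=12, phase=(19,9,9,19) → FL=W FR=S RL=S RR=W
cmd 2: advance +4 → t=16, phase=(3,13,13,3) → FL=S FR=W RL=W RR=S
cmd 3: advance +19 → t=35, phase=(2,12,12,2) → FL=S FR=W RL=W RR=S
cmd 4: advance +12 → t=47, phase=(14,4,4,14) → FL=W FR=S RL=S RR=W

after cmd 1 (t=12): FL=W FR=S RL=S RR=W
after cmd 2 (t=16): FL=S FR=W RL=W RR=S
after cmd 3 (t=35): FL=S FR=W RL=W RR=S
after cmd 4 (t=47): FL=W FR=S RL=S RR=W


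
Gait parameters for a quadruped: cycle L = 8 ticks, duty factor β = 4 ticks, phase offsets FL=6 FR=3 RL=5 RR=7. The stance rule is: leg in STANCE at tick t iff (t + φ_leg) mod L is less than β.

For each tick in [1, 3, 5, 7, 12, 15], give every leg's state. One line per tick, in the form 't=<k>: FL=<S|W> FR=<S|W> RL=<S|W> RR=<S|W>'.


t=1: phase=(7,4,6,0) vs β=4 → FL=W FR=W RL=W RR=S
t=3: phase=(1,6,0,2) vs β=4 → FL=S FR=W RL=S RR=S
t=5: phase=(3,0,2,4) vs β=4 → FL=S FR=S RL=S RR=W
t=7: phase=(5,2,4,6) vs β=4 → FL=W FR=S RL=W RR=W
t=12: phase=(2,7,1,3) vs β=4 → FL=S FR=W RL=S RR=S
t=15: phase=(5,2,4,6) vs β=4 → FL=W FR=S RL=W RR=W

t=1: FL=W FR=W RL=W RR=S
t=3: FL=S FR=W RL=S RR=S
t=5: FL=S FR=S RL=S RR=W
t=7: FL=W FR=S RL=W RR=W
t=12: FL=S FR=W RL=S RR=S
t=15: FL=W FR=S RL=W RR=W


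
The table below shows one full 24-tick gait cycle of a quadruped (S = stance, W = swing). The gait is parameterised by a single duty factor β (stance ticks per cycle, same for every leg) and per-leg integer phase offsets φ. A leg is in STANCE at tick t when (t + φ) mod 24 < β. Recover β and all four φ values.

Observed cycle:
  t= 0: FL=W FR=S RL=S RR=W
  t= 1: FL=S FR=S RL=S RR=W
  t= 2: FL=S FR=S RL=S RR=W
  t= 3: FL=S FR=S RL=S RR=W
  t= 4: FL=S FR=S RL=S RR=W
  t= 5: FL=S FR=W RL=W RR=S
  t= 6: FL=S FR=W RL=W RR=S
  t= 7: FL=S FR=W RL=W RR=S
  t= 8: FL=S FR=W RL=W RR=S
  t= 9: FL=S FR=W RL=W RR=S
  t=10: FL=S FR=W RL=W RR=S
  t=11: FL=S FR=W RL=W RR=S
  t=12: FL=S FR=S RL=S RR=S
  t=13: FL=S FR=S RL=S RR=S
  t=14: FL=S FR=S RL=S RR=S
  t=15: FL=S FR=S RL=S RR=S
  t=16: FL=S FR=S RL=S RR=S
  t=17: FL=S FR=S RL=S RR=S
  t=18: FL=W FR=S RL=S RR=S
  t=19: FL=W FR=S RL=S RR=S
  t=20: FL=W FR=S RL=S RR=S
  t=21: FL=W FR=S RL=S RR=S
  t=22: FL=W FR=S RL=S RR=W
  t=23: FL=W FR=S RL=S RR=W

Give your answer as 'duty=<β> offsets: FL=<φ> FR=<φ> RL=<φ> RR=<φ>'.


duty=17 offsets: FL=23 FR=12 RL=12 RR=19

duty β = stance ticks per leg = 17
FL: stance ticks = 17; W→S at t=1 → φ=23
FR: stance ticks = 17; W→S at t=12 → φ=12
RL: stance ticks = 17; W→S at t=12 → φ=12
RR: stance ticks = 17; W→S at t=5 → φ=19


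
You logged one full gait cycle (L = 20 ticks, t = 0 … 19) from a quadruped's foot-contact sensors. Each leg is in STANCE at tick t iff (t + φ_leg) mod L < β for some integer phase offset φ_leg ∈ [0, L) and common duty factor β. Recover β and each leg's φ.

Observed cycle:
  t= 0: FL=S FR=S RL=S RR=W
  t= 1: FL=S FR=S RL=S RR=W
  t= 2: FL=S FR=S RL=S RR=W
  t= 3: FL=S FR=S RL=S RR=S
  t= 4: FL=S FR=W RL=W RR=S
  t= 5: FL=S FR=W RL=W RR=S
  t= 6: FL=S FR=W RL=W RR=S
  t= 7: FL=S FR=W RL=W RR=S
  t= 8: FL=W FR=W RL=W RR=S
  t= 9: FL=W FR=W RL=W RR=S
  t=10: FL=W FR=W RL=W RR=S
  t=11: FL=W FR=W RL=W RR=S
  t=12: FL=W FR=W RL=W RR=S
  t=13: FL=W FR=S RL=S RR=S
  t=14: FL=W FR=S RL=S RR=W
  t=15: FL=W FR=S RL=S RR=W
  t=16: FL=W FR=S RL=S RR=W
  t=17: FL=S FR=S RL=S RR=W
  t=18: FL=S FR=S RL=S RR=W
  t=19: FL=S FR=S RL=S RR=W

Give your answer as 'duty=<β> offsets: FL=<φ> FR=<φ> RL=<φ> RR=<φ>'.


duty β = stance ticks per leg = 11
FL: stance ticks = 11; W→S at t=17 → φ=3
FR: stance ticks = 11; W→S at t=13 → φ=7
RL: stance ticks = 11; W→S at t=13 → φ=7
RR: stance ticks = 11; W→S at t=3 → φ=17

duty=11 offsets: FL=3 FR=7 RL=7 RR=17


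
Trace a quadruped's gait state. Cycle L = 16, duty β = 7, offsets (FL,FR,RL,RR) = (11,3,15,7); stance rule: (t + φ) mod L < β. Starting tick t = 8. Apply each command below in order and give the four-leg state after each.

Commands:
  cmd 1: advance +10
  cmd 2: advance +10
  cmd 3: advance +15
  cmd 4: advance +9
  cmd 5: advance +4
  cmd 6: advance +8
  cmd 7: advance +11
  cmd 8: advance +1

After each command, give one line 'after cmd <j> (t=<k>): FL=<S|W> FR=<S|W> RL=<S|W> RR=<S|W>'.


start t=8: FL=S FR=W RL=W RR=W
cmd 1: advance +10 → t=18, phase=(13,5,1,9) → FL=W FR=S RL=S RR=W
cmd 2: advance +10 → t=28, phase=(7,15,11,3) → FL=W FR=W RL=W RR=S
cmd 3: advance +15 → t=43, phase=(6,14,10,2) → FL=S FR=W RL=W RR=S
cmd 4: advance +9 → t=52, phase=(15,7,3,11) → FL=W FR=W RL=S RR=W
cmd 5: advance +4 → t=56, phase=(3,11,7,15) → FL=S FR=W RL=W RR=W
cmd 6: advance +8 → t=64, phase=(11,3,15,7) → FL=W FR=S RL=W RR=W
cmd 7: advance +11 → t=75, phase=(6,14,10,2) → FL=S FR=W RL=W RR=S
cmd 8: advance +1 → t=76, phase=(7,15,11,3) → FL=W FR=W RL=W RR=S

after cmd 1 (t=18): FL=W FR=S RL=S RR=W
after cmd 2 (t=28): FL=W FR=W RL=W RR=S
after cmd 3 (t=43): FL=S FR=W RL=W RR=S
after cmd 4 (t=52): FL=W FR=W RL=S RR=W
after cmd 5 (t=56): FL=S FR=W RL=W RR=W
after cmd 6 (t=64): FL=W FR=S RL=W RR=W
after cmd 7 (t=75): FL=S FR=W RL=W RR=S
after cmd 8 (t=76): FL=W FR=W RL=W RR=S


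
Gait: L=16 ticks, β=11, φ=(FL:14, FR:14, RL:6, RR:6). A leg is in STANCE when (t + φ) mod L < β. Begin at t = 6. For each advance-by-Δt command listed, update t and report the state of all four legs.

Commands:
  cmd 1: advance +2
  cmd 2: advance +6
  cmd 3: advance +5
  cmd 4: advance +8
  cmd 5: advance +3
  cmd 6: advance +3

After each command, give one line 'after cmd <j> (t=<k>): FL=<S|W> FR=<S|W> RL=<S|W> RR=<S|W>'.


after cmd 1 (t=8): FL=S FR=S RL=W RR=W
after cmd 2 (t=14): FL=W FR=W RL=S RR=S
after cmd 3 (t=19): FL=S FR=S RL=S RR=S
after cmd 4 (t=27): FL=S FR=S RL=S RR=S
after cmd 5 (t=30): FL=W FR=W RL=S RR=S
after cmd 6 (t=33): FL=W FR=W RL=S RR=S

start t=6: FL=S FR=S RL=W RR=W
cmd 1: advance +2 → t=8, phase=(6,6,14,14) → FL=S FR=S RL=W RR=W
cmd 2: advance +6 → t=14, phase=(12,12,4,4) → FL=W FR=W RL=S RR=S
cmd 3: advance +5 → t=19, phase=(1,1,9,9) → FL=S FR=S RL=S RR=S
cmd 4: advance +8 → t=27, phase=(9,9,1,1) → FL=S FR=S RL=S RR=S
cmd 5: advance +3 → t=30, phase=(12,12,4,4) → FL=W FR=W RL=S RR=S
cmd 6: advance +3 → t=33, phase=(15,15,7,7) → FL=W FR=W RL=S RR=S


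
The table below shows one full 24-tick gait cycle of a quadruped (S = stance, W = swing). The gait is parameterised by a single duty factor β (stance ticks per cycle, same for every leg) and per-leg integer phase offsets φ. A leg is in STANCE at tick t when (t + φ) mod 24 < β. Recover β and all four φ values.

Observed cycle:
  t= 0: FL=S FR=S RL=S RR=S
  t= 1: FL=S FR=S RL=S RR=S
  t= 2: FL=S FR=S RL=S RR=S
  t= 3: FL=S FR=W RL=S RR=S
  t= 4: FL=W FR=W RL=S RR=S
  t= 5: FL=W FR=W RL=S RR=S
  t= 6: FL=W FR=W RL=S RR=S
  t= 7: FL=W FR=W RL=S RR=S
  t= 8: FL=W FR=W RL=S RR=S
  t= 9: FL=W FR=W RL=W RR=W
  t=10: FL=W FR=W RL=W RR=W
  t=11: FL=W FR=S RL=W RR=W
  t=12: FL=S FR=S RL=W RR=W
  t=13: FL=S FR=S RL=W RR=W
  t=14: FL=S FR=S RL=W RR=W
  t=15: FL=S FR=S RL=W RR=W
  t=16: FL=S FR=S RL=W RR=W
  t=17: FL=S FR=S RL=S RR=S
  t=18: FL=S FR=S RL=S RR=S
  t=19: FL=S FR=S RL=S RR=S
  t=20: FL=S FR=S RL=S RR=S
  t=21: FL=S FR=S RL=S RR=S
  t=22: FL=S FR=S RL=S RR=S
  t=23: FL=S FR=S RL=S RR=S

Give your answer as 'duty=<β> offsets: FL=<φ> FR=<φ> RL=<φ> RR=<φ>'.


duty=16 offsets: FL=12 FR=13 RL=7 RR=7

duty β = stance ticks per leg = 16
FL: stance ticks = 16; W→S at t=12 → φ=12
FR: stance ticks = 16; W→S at t=11 → φ=13
RL: stance ticks = 16; W→S at t=17 → φ=7
RR: stance ticks = 16; W→S at t=17 → φ=7


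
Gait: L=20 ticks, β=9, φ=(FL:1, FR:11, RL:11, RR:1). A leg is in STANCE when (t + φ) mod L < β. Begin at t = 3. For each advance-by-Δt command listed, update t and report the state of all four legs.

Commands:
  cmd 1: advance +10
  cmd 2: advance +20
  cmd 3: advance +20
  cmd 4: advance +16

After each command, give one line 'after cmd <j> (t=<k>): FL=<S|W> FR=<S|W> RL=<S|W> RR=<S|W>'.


after cmd 1 (t=13): FL=W FR=S RL=S RR=W
after cmd 2 (t=33): FL=W FR=S RL=S RR=W
after cmd 3 (t=53): FL=W FR=S RL=S RR=W
after cmd 4 (t=69): FL=W FR=S RL=S RR=W

start t=3: FL=S FR=W RL=W RR=S
cmd 1: advance +10 → t=13, phase=(14,4,4,14) → FL=W FR=S RL=S RR=W
cmd 2: advance +20 → t=33, phase=(14,4,4,14) → FL=W FR=S RL=S RR=W
cmd 3: advance +20 → t=53, phase=(14,4,4,14) → FL=W FR=S RL=S RR=W
cmd 4: advance +16 → t=69, phase=(10,0,0,10) → FL=W FR=S RL=S RR=W


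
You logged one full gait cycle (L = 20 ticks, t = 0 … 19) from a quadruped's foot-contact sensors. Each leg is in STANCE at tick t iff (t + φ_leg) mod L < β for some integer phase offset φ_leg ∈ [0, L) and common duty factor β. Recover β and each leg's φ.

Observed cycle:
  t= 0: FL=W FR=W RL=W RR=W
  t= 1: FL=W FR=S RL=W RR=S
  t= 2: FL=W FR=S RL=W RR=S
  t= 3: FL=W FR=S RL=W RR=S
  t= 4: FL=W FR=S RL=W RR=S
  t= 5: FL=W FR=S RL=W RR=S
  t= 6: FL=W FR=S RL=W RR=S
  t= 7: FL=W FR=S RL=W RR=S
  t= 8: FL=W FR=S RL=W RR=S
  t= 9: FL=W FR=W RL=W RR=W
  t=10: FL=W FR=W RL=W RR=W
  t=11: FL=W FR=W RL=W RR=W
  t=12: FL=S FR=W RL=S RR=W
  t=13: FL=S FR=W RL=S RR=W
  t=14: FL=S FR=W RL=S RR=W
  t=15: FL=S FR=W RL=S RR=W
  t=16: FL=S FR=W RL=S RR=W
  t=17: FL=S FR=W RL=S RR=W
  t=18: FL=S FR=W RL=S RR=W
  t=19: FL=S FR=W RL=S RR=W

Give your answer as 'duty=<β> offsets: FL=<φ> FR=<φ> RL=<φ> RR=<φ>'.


duty=8 offsets: FL=8 FR=19 RL=8 RR=19

duty β = stance ticks per leg = 8
FL: stance ticks = 8; W→S at t=12 → φ=8
FR: stance ticks = 8; W→S at t=1 → φ=19
RL: stance ticks = 8; W→S at t=12 → φ=8
RR: stance ticks = 8; W→S at t=1 → φ=19


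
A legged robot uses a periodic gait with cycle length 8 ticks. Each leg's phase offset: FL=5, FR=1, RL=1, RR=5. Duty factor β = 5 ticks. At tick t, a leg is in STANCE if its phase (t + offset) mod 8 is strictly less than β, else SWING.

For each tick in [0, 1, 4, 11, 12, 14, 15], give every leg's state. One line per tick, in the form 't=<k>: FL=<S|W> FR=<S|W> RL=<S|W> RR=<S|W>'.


t=0: phase=(5,1,1,5) vs β=5 → FL=W FR=S RL=S RR=W
t=1: phase=(6,2,2,6) vs β=5 → FL=W FR=S RL=S RR=W
t=4: phase=(1,5,5,1) vs β=5 → FL=S FR=W RL=W RR=S
t=11: phase=(0,4,4,0) vs β=5 → FL=S FR=S RL=S RR=S
t=12: phase=(1,5,5,1) vs β=5 → FL=S FR=W RL=W RR=S
t=14: phase=(3,7,7,3) vs β=5 → FL=S FR=W RL=W RR=S
t=15: phase=(4,0,0,4) vs β=5 → FL=S FR=S RL=S RR=S

t=0: FL=W FR=S RL=S RR=W
t=1: FL=W FR=S RL=S RR=W
t=4: FL=S FR=W RL=W RR=S
t=11: FL=S FR=S RL=S RR=S
t=12: FL=S FR=W RL=W RR=S
t=14: FL=S FR=W RL=W RR=S
t=15: FL=S FR=S RL=S RR=S


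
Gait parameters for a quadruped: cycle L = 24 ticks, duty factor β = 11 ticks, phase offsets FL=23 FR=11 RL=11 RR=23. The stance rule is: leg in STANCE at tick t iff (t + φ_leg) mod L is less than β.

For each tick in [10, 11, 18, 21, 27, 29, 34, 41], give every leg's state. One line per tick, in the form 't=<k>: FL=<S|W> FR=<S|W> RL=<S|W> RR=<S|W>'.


t=10: FL=S FR=W RL=W RR=S
t=11: FL=S FR=W RL=W RR=S
t=18: FL=W FR=S RL=S RR=W
t=21: FL=W FR=S RL=S RR=W
t=27: FL=S FR=W RL=W RR=S
t=29: FL=S FR=W RL=W RR=S
t=34: FL=S FR=W RL=W RR=S
t=41: FL=W FR=S RL=S RR=W

t=10: phase=(9,21,21,9) vs β=11 → FL=S FR=W RL=W RR=S
t=11: phase=(10,22,22,10) vs β=11 → FL=S FR=W RL=W RR=S
t=18: phase=(17,5,5,17) vs β=11 → FL=W FR=S RL=S RR=W
t=21: phase=(20,8,8,20) vs β=11 → FL=W FR=S RL=S RR=W
t=27: phase=(2,14,14,2) vs β=11 → FL=S FR=W RL=W RR=S
t=29: phase=(4,16,16,4) vs β=11 → FL=S FR=W RL=W RR=S
t=34: phase=(9,21,21,9) vs β=11 → FL=S FR=W RL=W RR=S
t=41: phase=(16,4,4,16) vs β=11 → FL=W FR=S RL=S RR=W


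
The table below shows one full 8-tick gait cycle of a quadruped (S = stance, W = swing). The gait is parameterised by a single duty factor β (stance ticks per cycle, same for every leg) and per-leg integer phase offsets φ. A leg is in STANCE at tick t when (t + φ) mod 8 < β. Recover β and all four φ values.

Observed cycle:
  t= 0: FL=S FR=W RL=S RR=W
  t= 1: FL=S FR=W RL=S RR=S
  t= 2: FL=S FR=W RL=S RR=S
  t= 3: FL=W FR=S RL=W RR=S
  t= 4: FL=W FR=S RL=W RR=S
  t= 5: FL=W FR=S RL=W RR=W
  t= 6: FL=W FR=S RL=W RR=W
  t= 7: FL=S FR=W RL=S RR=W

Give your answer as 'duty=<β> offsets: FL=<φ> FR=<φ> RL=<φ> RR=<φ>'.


duty=4 offsets: FL=1 FR=5 RL=1 RR=7

duty β = stance ticks per leg = 4
FL: stance ticks = 4; W→S at t=7 → φ=1
FR: stance ticks = 4; W→S at t=3 → φ=5
RL: stance ticks = 4; W→S at t=7 → φ=1
RR: stance ticks = 4; W→S at t=1 → φ=7


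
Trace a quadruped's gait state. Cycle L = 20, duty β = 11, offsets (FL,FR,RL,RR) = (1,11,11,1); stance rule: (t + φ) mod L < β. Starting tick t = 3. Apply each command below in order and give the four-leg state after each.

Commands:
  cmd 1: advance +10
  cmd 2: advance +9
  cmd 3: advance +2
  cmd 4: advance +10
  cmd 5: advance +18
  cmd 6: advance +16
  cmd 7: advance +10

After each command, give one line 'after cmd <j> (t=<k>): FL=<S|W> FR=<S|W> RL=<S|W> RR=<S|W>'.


start t=3: FL=S FR=W RL=W RR=S
cmd 1: advance +10 → t=13, phase=(14,4,4,14) → FL=W FR=S RL=S RR=W
cmd 2: advance +9 → t=22, phase=(3,13,13,3) → FL=S FR=W RL=W RR=S
cmd 3: advance +2 → t=24, phase=(5,15,15,5) → FL=S FR=W RL=W RR=S
cmd 4: advance +10 → t=34, phase=(15,5,5,15) → FL=W FR=S RL=S RR=W
cmd 5: advance +18 → t=52, phase=(13,3,3,13) → FL=W FR=S RL=S RR=W
cmd 6: advance +16 → t=68, phase=(9,19,19,9) → FL=S FR=W RL=W RR=S
cmd 7: advance +10 → t=78, phase=(19,9,9,19) → FL=W FR=S RL=S RR=W

after cmd 1 (t=13): FL=W FR=S RL=S RR=W
after cmd 2 (t=22): FL=S FR=W RL=W RR=S
after cmd 3 (t=24): FL=S FR=W RL=W RR=S
after cmd 4 (t=34): FL=W FR=S RL=S RR=W
after cmd 5 (t=52): FL=W FR=S RL=S RR=W
after cmd 6 (t=68): FL=S FR=W RL=W RR=S
after cmd 7 (t=78): FL=W FR=S RL=S RR=W


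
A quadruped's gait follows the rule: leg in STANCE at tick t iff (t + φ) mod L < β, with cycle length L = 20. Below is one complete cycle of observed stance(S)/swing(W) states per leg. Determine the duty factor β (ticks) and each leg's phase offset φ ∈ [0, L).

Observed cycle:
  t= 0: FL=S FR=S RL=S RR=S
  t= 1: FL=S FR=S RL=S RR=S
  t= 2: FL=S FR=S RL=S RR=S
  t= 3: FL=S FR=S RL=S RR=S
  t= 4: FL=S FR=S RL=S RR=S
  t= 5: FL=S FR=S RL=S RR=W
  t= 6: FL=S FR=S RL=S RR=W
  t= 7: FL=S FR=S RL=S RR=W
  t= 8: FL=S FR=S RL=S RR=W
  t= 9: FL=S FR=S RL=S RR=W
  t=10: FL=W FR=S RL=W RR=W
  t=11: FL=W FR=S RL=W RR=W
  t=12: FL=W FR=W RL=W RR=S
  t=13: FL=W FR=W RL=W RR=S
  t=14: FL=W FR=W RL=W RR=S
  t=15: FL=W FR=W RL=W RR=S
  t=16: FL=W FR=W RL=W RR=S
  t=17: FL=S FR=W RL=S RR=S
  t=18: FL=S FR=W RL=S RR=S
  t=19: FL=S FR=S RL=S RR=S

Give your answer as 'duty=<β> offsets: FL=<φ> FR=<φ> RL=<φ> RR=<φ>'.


duty=13 offsets: FL=3 FR=1 RL=3 RR=8

duty β = stance ticks per leg = 13
FL: stance ticks = 13; W→S at t=17 → φ=3
FR: stance ticks = 13; W→S at t=19 → φ=1
RL: stance ticks = 13; W→S at t=17 → φ=3
RR: stance ticks = 13; W→S at t=12 → φ=8


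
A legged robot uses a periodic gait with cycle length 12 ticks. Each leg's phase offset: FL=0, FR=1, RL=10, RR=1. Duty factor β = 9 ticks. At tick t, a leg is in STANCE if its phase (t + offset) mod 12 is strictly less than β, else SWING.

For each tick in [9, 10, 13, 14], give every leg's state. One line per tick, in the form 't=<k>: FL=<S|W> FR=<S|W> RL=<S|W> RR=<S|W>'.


t=9: FL=W FR=W RL=S RR=W
t=10: FL=W FR=W RL=S RR=W
t=13: FL=S FR=S RL=W RR=S
t=14: FL=S FR=S RL=S RR=S

t=9: phase=(9,10,7,10) vs β=9 → FL=W FR=W RL=S RR=W
t=10: phase=(10,11,8,11) vs β=9 → FL=W FR=W RL=S RR=W
t=13: phase=(1,2,11,2) vs β=9 → FL=S FR=S RL=W RR=S
t=14: phase=(2,3,0,3) vs β=9 → FL=S FR=S RL=S RR=S


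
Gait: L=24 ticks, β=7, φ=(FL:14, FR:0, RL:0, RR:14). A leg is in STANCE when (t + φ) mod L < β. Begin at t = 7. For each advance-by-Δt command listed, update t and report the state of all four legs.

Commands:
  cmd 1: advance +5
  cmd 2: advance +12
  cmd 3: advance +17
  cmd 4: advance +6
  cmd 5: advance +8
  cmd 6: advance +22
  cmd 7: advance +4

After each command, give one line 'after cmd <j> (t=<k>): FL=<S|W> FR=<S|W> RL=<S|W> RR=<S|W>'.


start t=7: FL=W FR=W RL=W RR=W
cmd 1: advance +5 → t=12, phase=(2,12,12,2) → FL=S FR=W RL=W RR=S
cmd 2: advance +12 → t=24, phase=(14,0,0,14) → FL=W FR=S RL=S RR=W
cmd 3: advance +17 → t=41, phase=(7,17,17,7) → FL=W FR=W RL=W RR=W
cmd 4: advance +6 → t=47, phase=(13,23,23,13) → FL=W FR=W RL=W RR=W
cmd 5: advance +8 → t=55, phase=(21,7,7,21) → FL=W FR=W RL=W RR=W
cmd 6: advance +22 → t=77, phase=(19,5,5,19) → FL=W FR=S RL=S RR=W
cmd 7: advance +4 → t=81, phase=(23,9,9,23) → FL=W FR=W RL=W RR=W

after cmd 1 (t=12): FL=S FR=W RL=W RR=S
after cmd 2 (t=24): FL=W FR=S RL=S RR=W
after cmd 3 (t=41): FL=W FR=W RL=W RR=W
after cmd 4 (t=47): FL=W FR=W RL=W RR=W
after cmd 5 (t=55): FL=W FR=W RL=W RR=W
after cmd 6 (t=77): FL=W FR=S RL=S RR=W
after cmd 7 (t=81): FL=W FR=W RL=W RR=W


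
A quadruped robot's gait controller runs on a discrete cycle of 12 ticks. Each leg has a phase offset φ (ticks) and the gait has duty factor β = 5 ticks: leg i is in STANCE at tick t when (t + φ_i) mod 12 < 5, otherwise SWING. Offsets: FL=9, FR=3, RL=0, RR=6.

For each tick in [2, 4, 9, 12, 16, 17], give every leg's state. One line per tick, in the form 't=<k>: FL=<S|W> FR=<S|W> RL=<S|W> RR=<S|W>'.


t=2: FL=W FR=W RL=S RR=W
t=4: FL=S FR=W RL=S RR=W
t=9: FL=W FR=S RL=W RR=S
t=12: FL=W FR=S RL=S RR=W
t=16: FL=S FR=W RL=S RR=W
t=17: FL=S FR=W RL=W RR=W

t=2: phase=(11,5,2,8) vs β=5 → FL=W FR=W RL=S RR=W
t=4: phase=(1,7,4,10) vs β=5 → FL=S FR=W RL=S RR=W
t=9: phase=(6,0,9,3) vs β=5 → FL=W FR=S RL=W RR=S
t=12: phase=(9,3,0,6) vs β=5 → FL=W FR=S RL=S RR=W
t=16: phase=(1,7,4,10) vs β=5 → FL=S FR=W RL=S RR=W
t=17: phase=(2,8,5,11) vs β=5 → FL=S FR=W RL=W RR=W


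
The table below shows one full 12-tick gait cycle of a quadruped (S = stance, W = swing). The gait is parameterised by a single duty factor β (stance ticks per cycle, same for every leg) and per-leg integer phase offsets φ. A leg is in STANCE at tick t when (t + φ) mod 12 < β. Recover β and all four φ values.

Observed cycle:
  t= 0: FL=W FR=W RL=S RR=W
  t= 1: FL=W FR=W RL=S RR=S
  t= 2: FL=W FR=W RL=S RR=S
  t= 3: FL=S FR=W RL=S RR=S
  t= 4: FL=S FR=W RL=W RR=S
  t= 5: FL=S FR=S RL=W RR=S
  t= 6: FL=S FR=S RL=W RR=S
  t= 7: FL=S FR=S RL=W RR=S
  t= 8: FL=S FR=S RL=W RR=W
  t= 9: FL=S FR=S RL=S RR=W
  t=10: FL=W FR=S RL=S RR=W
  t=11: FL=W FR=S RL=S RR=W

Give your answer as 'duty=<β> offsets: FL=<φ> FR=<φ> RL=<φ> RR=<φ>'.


duty β = stance ticks per leg = 7
FL: stance ticks = 7; W→S at t=3 → φ=9
FR: stance ticks = 7; W→S at t=5 → φ=7
RL: stance ticks = 7; W→S at t=9 → φ=3
RR: stance ticks = 7; W→S at t=1 → φ=11

duty=7 offsets: FL=9 FR=7 RL=3 RR=11


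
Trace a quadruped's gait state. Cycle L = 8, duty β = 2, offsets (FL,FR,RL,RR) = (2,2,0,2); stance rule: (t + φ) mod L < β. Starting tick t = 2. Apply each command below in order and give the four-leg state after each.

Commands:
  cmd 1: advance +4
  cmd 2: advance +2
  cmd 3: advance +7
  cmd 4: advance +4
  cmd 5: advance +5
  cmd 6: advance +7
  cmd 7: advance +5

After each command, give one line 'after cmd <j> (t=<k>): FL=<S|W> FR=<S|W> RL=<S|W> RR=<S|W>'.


start t=2: FL=W FR=W RL=W RR=W
cmd 1: advance +4 → t=6, phase=(0,0,6,0) → FL=S FR=S RL=W RR=S
cmd 2: advance +2 → t=8, phase=(2,2,0,2) → FL=W FR=W RL=S RR=W
cmd 3: advance +7 → t=15, phase=(1,1,7,1) → FL=S FR=S RL=W RR=S
cmd 4: advance +4 → t=19, phase=(5,5,3,5) → FL=W FR=W RL=W RR=W
cmd 5: advance +5 → t=24, phase=(2,2,0,2) → FL=W FR=W RL=S RR=W
cmd 6: advance +7 → t=31, phase=(1,1,7,1) → FL=S FR=S RL=W RR=S
cmd 7: advance +5 → t=36, phase=(6,6,4,6) → FL=W FR=W RL=W RR=W

after cmd 1 (t=6): FL=S FR=S RL=W RR=S
after cmd 2 (t=8): FL=W FR=W RL=S RR=W
after cmd 3 (t=15): FL=S FR=S RL=W RR=S
after cmd 4 (t=19): FL=W FR=W RL=W RR=W
after cmd 5 (t=24): FL=W FR=W RL=S RR=W
after cmd 6 (t=31): FL=S FR=S RL=W RR=S
after cmd 7 (t=36): FL=W FR=W RL=W RR=W


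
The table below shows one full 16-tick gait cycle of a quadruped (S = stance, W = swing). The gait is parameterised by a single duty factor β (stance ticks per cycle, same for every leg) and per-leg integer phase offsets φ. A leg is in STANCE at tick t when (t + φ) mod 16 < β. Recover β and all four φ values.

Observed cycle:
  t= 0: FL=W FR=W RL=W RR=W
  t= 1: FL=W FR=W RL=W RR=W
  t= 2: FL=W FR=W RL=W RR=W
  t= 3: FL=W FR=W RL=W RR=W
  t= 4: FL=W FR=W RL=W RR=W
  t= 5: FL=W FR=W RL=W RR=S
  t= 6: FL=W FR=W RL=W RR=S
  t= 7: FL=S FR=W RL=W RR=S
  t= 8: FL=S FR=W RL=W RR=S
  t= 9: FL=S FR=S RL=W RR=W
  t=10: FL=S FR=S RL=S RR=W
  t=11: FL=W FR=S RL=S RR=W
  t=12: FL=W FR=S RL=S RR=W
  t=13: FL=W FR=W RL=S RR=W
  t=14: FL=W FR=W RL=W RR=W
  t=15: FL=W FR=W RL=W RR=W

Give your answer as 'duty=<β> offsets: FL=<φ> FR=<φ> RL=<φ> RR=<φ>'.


duty=4 offsets: FL=9 FR=7 RL=6 RR=11

duty β = stance ticks per leg = 4
FL: stance ticks = 4; W→S at t=7 → φ=9
FR: stance ticks = 4; W→S at t=9 → φ=7
RL: stance ticks = 4; W→S at t=10 → φ=6
RR: stance ticks = 4; W→S at t=5 → φ=11


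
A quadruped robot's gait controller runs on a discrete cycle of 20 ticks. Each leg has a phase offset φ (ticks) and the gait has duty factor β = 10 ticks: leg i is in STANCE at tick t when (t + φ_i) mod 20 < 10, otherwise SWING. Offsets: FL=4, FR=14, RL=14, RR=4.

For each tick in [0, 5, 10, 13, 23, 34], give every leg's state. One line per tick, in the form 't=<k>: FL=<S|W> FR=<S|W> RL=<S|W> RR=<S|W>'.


t=0: phase=(4,14,14,4) vs β=10 → FL=S FR=W RL=W RR=S
t=5: phase=(9,19,19,9) vs β=10 → FL=S FR=W RL=W RR=S
t=10: phase=(14,4,4,14) vs β=10 → FL=W FR=S RL=S RR=W
t=13: phase=(17,7,7,17) vs β=10 → FL=W FR=S RL=S RR=W
t=23: phase=(7,17,17,7) vs β=10 → FL=S FR=W RL=W RR=S
t=34: phase=(18,8,8,18) vs β=10 → FL=W FR=S RL=S RR=W

t=0: FL=S FR=W RL=W RR=S
t=5: FL=S FR=W RL=W RR=S
t=10: FL=W FR=S RL=S RR=W
t=13: FL=W FR=S RL=S RR=W
t=23: FL=S FR=W RL=W RR=S
t=34: FL=W FR=S RL=S RR=W


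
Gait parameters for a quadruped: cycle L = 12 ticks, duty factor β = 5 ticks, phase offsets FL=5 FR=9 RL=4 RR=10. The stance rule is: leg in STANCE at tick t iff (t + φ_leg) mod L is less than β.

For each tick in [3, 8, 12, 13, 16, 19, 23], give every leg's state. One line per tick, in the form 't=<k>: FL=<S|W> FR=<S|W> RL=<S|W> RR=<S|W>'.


t=3: phase=(8,0,7,1) vs β=5 → FL=W FR=S RL=W RR=S
t=8: phase=(1,5,0,6) vs β=5 → FL=S FR=W RL=S RR=W
t=12: phase=(5,9,4,10) vs β=5 → FL=W FR=W RL=S RR=W
t=13: phase=(6,10,5,11) vs β=5 → FL=W FR=W RL=W RR=W
t=16: phase=(9,1,8,2) vs β=5 → FL=W FR=S RL=W RR=S
t=19: phase=(0,4,11,5) vs β=5 → FL=S FR=S RL=W RR=W
t=23: phase=(4,8,3,9) vs β=5 → FL=S FR=W RL=S RR=W

t=3: FL=W FR=S RL=W RR=S
t=8: FL=S FR=W RL=S RR=W
t=12: FL=W FR=W RL=S RR=W
t=13: FL=W FR=W RL=W RR=W
t=16: FL=W FR=S RL=W RR=S
t=19: FL=S FR=S RL=W RR=W
t=23: FL=S FR=W RL=S RR=W


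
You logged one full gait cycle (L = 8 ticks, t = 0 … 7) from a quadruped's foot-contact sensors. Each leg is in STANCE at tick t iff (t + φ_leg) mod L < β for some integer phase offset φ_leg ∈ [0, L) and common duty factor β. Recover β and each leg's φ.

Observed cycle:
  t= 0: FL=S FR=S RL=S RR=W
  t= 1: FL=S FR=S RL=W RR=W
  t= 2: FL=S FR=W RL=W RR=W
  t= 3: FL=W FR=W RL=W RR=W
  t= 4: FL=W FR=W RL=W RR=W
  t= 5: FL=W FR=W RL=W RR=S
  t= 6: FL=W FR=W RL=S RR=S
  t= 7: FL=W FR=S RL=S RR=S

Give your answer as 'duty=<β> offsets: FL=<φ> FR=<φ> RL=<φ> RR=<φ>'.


duty=3 offsets: FL=0 FR=1 RL=2 RR=3

duty β = stance ticks per leg = 3
FL: stance ticks = 3; W→S at t=0 → φ=0
FR: stance ticks = 3; W→S at t=7 → φ=1
RL: stance ticks = 3; W→S at t=6 → φ=2
RR: stance ticks = 3; W→S at t=5 → φ=3


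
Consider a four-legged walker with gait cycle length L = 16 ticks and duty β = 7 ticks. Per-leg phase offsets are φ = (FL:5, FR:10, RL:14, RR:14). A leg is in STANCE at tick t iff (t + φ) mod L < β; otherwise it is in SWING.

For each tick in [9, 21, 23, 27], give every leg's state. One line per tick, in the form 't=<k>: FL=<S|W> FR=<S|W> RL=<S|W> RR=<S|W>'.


t=9: FL=W FR=S RL=W RR=W
t=21: FL=W FR=W RL=S RR=S
t=23: FL=W FR=S RL=S RR=S
t=27: FL=S FR=S RL=W RR=W

t=9: phase=(14,3,7,7) vs β=7 → FL=W FR=S RL=W RR=W
t=21: phase=(10,15,3,3) vs β=7 → FL=W FR=W RL=S RR=S
t=23: phase=(12,1,5,5) vs β=7 → FL=W FR=S RL=S RR=S
t=27: phase=(0,5,9,9) vs β=7 → FL=S FR=S RL=W RR=W


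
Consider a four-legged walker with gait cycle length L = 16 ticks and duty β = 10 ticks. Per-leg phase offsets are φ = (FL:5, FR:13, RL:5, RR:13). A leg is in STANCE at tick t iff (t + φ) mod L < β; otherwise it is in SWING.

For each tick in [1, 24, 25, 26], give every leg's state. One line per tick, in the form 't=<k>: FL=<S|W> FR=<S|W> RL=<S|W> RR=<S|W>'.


t=1: FL=S FR=W RL=S RR=W
t=24: FL=W FR=S RL=W RR=S
t=25: FL=W FR=S RL=W RR=S
t=26: FL=W FR=S RL=W RR=S

t=1: phase=(6,14,6,14) vs β=10 → FL=S FR=W RL=S RR=W
t=24: phase=(13,5,13,5) vs β=10 → FL=W FR=S RL=W RR=S
t=25: phase=(14,6,14,6) vs β=10 → FL=W FR=S RL=W RR=S
t=26: phase=(15,7,15,7) vs β=10 → FL=W FR=S RL=W RR=S


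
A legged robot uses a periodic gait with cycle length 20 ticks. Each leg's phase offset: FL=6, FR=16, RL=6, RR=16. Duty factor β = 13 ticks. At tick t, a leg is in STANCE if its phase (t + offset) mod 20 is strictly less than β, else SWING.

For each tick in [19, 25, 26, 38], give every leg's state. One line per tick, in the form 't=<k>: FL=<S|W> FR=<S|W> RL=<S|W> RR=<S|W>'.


t=19: phase=(5,15,5,15) vs β=13 → FL=S FR=W RL=S RR=W
t=25: phase=(11,1,11,1) vs β=13 → FL=S FR=S RL=S RR=S
t=26: phase=(12,2,12,2) vs β=13 → FL=S FR=S RL=S RR=S
t=38: phase=(4,14,4,14) vs β=13 → FL=S FR=W RL=S RR=W

t=19: FL=S FR=W RL=S RR=W
t=25: FL=S FR=S RL=S RR=S
t=26: FL=S FR=S RL=S RR=S
t=38: FL=S FR=W RL=S RR=W


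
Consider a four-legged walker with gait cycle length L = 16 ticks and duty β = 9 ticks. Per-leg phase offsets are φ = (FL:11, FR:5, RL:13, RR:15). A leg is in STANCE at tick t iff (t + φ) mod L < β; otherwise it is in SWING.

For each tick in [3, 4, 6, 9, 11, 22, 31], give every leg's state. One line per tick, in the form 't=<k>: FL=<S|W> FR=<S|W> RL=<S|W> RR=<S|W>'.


t=3: FL=W FR=S RL=S RR=S
t=4: FL=W FR=W RL=S RR=S
t=6: FL=S FR=W RL=S RR=S
t=9: FL=S FR=W RL=S RR=S
t=11: FL=S FR=S RL=S RR=W
t=22: FL=S FR=W RL=S RR=S
t=31: FL=W FR=S RL=W RR=W

t=3: phase=(14,8,0,2) vs β=9 → FL=W FR=S RL=S RR=S
t=4: phase=(15,9,1,3) vs β=9 → FL=W FR=W RL=S RR=S
t=6: phase=(1,11,3,5) vs β=9 → FL=S FR=W RL=S RR=S
t=9: phase=(4,14,6,8) vs β=9 → FL=S FR=W RL=S RR=S
t=11: phase=(6,0,8,10) vs β=9 → FL=S FR=S RL=S RR=W
t=22: phase=(1,11,3,5) vs β=9 → FL=S FR=W RL=S RR=S
t=31: phase=(10,4,12,14) vs β=9 → FL=W FR=S RL=W RR=W


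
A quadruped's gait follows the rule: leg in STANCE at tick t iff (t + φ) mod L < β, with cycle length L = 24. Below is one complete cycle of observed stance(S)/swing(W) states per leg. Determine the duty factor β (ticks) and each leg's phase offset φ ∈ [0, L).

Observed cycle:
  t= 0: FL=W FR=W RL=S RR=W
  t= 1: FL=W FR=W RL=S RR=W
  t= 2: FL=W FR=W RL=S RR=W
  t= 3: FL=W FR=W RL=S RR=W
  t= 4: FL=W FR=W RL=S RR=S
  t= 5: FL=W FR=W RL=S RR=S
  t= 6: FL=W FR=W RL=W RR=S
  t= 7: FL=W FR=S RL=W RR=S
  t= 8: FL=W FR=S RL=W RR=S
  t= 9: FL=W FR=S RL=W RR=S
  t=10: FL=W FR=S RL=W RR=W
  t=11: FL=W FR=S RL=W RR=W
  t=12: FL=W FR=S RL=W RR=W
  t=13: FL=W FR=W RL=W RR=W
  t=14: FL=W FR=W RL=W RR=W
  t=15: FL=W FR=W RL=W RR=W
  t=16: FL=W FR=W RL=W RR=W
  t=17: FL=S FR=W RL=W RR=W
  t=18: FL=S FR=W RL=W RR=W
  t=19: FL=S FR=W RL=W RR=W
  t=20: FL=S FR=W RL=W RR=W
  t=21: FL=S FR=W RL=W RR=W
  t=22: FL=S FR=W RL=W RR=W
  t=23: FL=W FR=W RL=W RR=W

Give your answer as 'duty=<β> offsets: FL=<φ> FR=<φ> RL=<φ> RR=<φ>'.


duty=6 offsets: FL=7 FR=17 RL=0 RR=20

duty β = stance ticks per leg = 6
FL: stance ticks = 6; W→S at t=17 → φ=7
FR: stance ticks = 6; W→S at t=7 → φ=17
RL: stance ticks = 6; W→S at t=0 → φ=0
RR: stance ticks = 6; W→S at t=4 → φ=20


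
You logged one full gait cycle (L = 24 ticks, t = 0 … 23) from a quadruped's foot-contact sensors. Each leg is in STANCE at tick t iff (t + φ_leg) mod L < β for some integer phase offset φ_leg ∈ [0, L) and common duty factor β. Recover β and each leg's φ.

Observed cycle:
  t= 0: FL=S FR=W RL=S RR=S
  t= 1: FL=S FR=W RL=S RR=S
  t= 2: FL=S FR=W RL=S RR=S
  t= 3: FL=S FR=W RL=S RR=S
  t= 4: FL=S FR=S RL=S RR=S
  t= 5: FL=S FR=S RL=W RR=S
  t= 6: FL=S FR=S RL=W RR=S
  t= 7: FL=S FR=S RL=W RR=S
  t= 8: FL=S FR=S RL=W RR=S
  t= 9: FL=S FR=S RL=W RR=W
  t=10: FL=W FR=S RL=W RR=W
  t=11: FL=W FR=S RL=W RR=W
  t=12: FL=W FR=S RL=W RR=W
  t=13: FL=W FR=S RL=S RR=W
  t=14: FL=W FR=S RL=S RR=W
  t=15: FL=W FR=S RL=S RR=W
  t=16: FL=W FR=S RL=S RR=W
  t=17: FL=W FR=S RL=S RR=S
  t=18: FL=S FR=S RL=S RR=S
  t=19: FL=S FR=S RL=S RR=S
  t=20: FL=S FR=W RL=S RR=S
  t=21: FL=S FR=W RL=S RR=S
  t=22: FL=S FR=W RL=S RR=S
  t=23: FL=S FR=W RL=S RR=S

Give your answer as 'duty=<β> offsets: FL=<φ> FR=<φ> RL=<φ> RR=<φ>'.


duty=16 offsets: FL=6 FR=20 RL=11 RR=7

duty β = stance ticks per leg = 16
FL: stance ticks = 16; W→S at t=18 → φ=6
FR: stance ticks = 16; W→S at t=4 → φ=20
RL: stance ticks = 16; W→S at t=13 → φ=11
RR: stance ticks = 16; W→S at t=17 → φ=7


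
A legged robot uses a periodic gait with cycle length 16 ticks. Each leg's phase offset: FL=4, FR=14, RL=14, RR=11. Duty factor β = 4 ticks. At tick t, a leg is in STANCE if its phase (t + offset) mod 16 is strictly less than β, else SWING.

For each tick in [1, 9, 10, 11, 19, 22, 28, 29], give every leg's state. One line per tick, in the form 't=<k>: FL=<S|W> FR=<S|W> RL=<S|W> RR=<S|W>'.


t=1: FL=W FR=W RL=W RR=W
t=9: FL=W FR=W RL=W RR=W
t=10: FL=W FR=W RL=W RR=W
t=11: FL=W FR=W RL=W RR=W
t=19: FL=W FR=S RL=S RR=W
t=22: FL=W FR=W RL=W RR=S
t=28: FL=S FR=W RL=W RR=W
t=29: FL=S FR=W RL=W RR=W

t=1: phase=(5,15,15,12) vs β=4 → FL=W FR=W RL=W RR=W
t=9: phase=(13,7,7,4) vs β=4 → FL=W FR=W RL=W RR=W
t=10: phase=(14,8,8,5) vs β=4 → FL=W FR=W RL=W RR=W
t=11: phase=(15,9,9,6) vs β=4 → FL=W FR=W RL=W RR=W
t=19: phase=(7,1,1,14) vs β=4 → FL=W FR=S RL=S RR=W
t=22: phase=(10,4,4,1) vs β=4 → FL=W FR=W RL=W RR=S
t=28: phase=(0,10,10,7) vs β=4 → FL=S FR=W RL=W RR=W
t=29: phase=(1,11,11,8) vs β=4 → FL=S FR=W RL=W RR=W


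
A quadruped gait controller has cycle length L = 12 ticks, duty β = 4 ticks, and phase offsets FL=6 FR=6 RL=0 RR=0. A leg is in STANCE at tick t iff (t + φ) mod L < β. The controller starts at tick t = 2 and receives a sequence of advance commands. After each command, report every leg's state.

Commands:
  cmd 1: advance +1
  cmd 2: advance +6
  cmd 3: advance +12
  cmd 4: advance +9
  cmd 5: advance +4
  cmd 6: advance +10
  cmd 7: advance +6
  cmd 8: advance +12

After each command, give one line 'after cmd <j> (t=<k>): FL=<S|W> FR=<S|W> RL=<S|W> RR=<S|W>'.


after cmd 1 (t=3): FL=W FR=W RL=S RR=S
after cmd 2 (t=9): FL=S FR=S RL=W RR=W
after cmd 3 (t=21): FL=S FR=S RL=W RR=W
after cmd 4 (t=30): FL=S FR=S RL=W RR=W
after cmd 5 (t=34): FL=W FR=W RL=W RR=W
after cmd 6 (t=44): FL=S FR=S RL=W RR=W
after cmd 7 (t=50): FL=W FR=W RL=S RR=S
after cmd 8 (t=62): FL=W FR=W RL=S RR=S

start t=2: FL=W FR=W RL=S RR=S
cmd 1: advance +1 → t=3, phase=(9,9,3,3) → FL=W FR=W RL=S RR=S
cmd 2: advance +6 → t=9, phase=(3,3,9,9) → FL=S FR=S RL=W RR=W
cmd 3: advance +12 → t=21, phase=(3,3,9,9) → FL=S FR=S RL=W RR=W
cmd 4: advance +9 → t=30, phase=(0,0,6,6) → FL=S FR=S RL=W RR=W
cmd 5: advance +4 → t=34, phase=(4,4,10,10) → FL=W FR=W RL=W RR=W
cmd 6: advance +10 → t=44, phase=(2,2,8,8) → FL=S FR=S RL=W RR=W
cmd 7: advance +6 → t=50, phase=(8,8,2,2) → FL=W FR=W RL=S RR=S
cmd 8: advance +12 → t=62, phase=(8,8,2,2) → FL=W FR=W RL=S RR=S


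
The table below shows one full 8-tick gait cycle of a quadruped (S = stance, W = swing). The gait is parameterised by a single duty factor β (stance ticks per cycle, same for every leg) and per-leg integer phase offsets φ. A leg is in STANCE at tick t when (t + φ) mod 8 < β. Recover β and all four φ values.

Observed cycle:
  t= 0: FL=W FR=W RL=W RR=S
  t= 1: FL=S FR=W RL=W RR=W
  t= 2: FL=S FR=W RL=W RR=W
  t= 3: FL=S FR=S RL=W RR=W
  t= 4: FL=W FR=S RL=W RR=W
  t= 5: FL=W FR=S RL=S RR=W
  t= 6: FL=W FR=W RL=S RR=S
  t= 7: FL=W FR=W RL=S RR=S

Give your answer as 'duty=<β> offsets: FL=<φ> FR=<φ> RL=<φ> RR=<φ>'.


duty β = stance ticks per leg = 3
FL: stance ticks = 3; W→S at t=1 → φ=7
FR: stance ticks = 3; W→S at t=3 → φ=5
RL: stance ticks = 3; W→S at t=5 → φ=3
RR: stance ticks = 3; W→S at t=6 → φ=2

duty=3 offsets: FL=7 FR=5 RL=3 RR=2
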